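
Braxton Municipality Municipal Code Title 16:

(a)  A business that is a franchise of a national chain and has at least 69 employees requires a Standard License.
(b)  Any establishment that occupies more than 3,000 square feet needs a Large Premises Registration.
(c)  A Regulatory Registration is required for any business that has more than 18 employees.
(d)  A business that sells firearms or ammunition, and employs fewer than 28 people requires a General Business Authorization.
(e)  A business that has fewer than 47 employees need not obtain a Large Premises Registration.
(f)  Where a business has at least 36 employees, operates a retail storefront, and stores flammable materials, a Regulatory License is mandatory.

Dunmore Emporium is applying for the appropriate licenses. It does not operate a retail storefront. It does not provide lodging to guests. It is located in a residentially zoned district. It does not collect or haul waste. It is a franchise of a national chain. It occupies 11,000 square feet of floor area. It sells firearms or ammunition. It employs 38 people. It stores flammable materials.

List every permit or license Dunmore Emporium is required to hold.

Regulatory Registration

(a) is a franchise of a national chain; employees 38 < 69 → Standard License not required.
(b) floor area 11,000 square feet > 3,000 square feet → Large Premises Registration required.
(c) employees 38 > 18 → Regulatory Registration required.
(d) sells firearms or ammunition; employees 38 ≥ 28 → General Business Authorization not required.
(e) employees 38 < 47 → exempt from Large Premises Registration.
(f) employees 38 ≥ 36; does not operate a retail storefront; stores flammable materials → Regulatory License not required.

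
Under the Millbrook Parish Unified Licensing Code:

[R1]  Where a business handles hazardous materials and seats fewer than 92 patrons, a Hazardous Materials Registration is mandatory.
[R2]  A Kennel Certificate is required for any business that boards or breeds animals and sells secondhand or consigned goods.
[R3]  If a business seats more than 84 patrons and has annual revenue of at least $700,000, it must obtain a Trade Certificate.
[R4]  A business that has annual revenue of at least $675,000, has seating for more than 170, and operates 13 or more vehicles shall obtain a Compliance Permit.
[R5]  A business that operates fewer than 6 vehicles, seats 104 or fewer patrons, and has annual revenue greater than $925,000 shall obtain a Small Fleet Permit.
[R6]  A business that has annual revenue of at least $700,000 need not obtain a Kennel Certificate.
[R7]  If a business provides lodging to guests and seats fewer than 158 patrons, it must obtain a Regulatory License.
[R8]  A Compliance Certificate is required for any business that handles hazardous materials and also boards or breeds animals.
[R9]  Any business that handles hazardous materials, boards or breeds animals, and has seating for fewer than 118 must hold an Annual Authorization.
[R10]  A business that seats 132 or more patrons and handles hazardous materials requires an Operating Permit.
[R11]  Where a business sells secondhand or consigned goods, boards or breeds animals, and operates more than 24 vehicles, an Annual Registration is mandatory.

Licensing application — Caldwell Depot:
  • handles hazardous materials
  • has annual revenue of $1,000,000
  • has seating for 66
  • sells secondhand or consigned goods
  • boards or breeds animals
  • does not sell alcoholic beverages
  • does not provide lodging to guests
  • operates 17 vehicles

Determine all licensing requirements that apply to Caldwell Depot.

[R1] handles hazardous materials; seating 66 < 92 → Hazardous Materials Registration required.
[R2] boards or breeds animals; sells secondhand or consigned goods → Kennel Certificate required.
[R3] seating 66 ≤ 84; revenue $1,000,000 ≥ $700,000 → Trade Certificate not required.
[R4] revenue $1,000,000 ≥ $675,000; seating 66 ≤ 170; vehicles 17 ≥ 13 → Compliance Permit not required.
[R5] vehicles 17 ≥ 6; seating 66 ≤ 104; revenue $1,000,000 > $925,000 → Small Fleet Permit not required.
[R6] revenue $1,000,000 ≥ $700,000 → exempt from Kennel Certificate.
[R7] does not provide lodging to guests; seating 66 < 158 → Regulatory License not required.
[R8] handles hazardous materials; boards or breeds animals → Compliance Certificate required.
[R9] handles hazardous materials; boards or breeds animals; seating 66 < 118 → Annual Authorization required.
[R10] seating 66 < 132; handles hazardous materials → Operating Permit not required.
[R11] sells secondhand or consigned goods; boards or breeds animals; vehicles 17 ≤ 24 → Annual Registration not required.

Annual Authorization, Compliance Certificate, Hazardous Materials Registration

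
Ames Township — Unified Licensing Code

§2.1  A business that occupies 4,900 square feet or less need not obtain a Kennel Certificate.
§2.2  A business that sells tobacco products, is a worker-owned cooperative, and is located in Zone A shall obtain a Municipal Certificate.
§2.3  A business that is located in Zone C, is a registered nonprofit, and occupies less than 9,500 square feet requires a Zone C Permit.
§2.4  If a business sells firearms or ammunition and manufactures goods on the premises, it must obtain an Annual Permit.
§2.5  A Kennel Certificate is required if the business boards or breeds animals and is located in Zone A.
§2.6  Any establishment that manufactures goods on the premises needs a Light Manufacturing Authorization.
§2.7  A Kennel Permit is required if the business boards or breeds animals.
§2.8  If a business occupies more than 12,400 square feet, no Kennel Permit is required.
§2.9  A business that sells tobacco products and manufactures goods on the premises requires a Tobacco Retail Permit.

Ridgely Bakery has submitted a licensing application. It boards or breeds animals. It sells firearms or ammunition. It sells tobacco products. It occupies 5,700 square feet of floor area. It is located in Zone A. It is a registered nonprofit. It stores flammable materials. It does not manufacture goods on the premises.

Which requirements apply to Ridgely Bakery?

Kennel Certificate, Kennel Permit

§2.1 floor area 5,700 square feet > 4,900 square feet → Kennel Certificate exemption does not apply.
§2.2 sells tobacco products; is a registered nonprofit (not: is a worker-owned cooperative); is located in Zone A → Municipal Certificate not required.
§2.3 is located in Zone A (not: is located in Zone C); is a registered nonprofit; floor area 5,700 square feet < 9,500 square feet → Zone C Permit not required.
§2.4 sells firearms or ammunition; does not manufacture goods on the premises → Annual Permit not required.
§2.5 boards or breeds animals; is located in Zone A → Kennel Certificate required.
§2.6 does not manufacture goods on the premises → Light Manufacturing Authorization not required.
§2.7 boards or breeds animals → Kennel Permit required.
§2.8 floor area 5,700 square feet ≤ 12,400 square feet → Kennel Permit exemption does not apply.
§2.9 sells tobacco products; does not manufacture goods on the premises → Tobacco Retail Permit not required.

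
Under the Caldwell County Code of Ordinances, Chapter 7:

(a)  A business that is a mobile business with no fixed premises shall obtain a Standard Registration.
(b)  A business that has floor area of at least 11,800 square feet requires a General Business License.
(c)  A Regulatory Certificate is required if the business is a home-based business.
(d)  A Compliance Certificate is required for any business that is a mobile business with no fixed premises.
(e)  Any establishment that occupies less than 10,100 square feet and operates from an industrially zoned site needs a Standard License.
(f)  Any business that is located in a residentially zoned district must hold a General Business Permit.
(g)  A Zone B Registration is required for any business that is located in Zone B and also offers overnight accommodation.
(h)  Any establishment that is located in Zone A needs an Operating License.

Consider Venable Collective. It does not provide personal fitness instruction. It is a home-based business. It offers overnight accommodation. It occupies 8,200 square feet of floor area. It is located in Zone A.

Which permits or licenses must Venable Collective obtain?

(a) is a home-based business (not: is a mobile business with no fixed premises) → Standard Registration not required.
(b) floor area 8,200 square feet < 11,800 square feet → General Business License not required.
(c) is a home-based business → Regulatory Certificate required.
(d) is a home-based business (not: is a mobile business with no fixed premises) → Compliance Certificate not required.
(e) floor area 8,200 square feet < 10,100 square feet; is a home-based business (not: operates from an industrially zoned site) → Standard License not required.
(f) is located in Zone A (not: is located in a residentially zoned district) → General Business Permit not required.
(g) is located in Zone A (not: is located in Zone B); offers overnight accommodation → Zone B Registration not required.
(h) is located in Zone A → Operating License required.

Operating License, Regulatory Certificate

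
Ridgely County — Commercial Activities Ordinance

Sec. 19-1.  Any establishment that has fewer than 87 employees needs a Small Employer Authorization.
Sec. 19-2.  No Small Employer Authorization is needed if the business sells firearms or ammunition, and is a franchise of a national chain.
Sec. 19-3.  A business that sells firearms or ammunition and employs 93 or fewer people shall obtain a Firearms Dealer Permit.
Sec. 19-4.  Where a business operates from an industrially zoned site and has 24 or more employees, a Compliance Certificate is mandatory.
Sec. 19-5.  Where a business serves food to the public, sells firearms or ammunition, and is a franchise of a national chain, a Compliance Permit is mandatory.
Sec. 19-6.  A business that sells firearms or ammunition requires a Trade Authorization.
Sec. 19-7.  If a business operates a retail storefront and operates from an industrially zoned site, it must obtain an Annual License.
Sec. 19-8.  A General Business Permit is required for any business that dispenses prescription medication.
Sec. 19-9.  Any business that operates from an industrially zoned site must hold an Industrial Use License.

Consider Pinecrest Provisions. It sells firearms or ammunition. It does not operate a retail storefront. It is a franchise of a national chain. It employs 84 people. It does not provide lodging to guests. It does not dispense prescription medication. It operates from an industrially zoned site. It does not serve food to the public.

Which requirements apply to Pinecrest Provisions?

Compliance Certificate, Firearms Dealer Permit, Industrial Use License, Trade Authorization

Sec. 19-1. employees 84 < 87 → Small Employer Authorization required.
Sec. 19-2. sells firearms or ammunition; is a franchise of a national chain → exempt from Small Employer Authorization.
Sec. 19-3. sells firearms or ammunition; employees 84 ≤ 93 → Firearms Dealer Permit required.
Sec. 19-4. operates from an industrially zoned site; employees 84 ≥ 24 → Compliance Certificate required.
Sec. 19-5. does not serve food to the public; sells firearms or ammunition; is a franchise of a national chain → Compliance Permit not required.
Sec. 19-6. sells firearms or ammunition → Trade Authorization required.
Sec. 19-7. does not operate a retail storefront; operates from an industrially zoned site → Annual License not required.
Sec. 19-8. does not dispense prescription medication → General Business Permit not required.
Sec. 19-9. operates from an industrially zoned site → Industrial Use License required.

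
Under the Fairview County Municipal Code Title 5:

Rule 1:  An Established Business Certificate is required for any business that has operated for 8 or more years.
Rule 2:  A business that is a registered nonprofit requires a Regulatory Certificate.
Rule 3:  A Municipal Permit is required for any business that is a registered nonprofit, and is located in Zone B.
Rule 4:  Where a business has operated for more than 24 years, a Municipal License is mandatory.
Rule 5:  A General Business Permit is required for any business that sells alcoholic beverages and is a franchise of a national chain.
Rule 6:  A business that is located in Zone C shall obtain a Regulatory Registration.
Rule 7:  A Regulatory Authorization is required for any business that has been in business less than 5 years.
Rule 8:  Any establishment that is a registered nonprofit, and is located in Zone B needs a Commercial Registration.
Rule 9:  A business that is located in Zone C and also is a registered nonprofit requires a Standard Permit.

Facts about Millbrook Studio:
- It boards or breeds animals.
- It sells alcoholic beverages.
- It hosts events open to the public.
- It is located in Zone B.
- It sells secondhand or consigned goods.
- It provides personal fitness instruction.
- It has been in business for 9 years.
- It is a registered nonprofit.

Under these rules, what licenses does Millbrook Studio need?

Commercial Registration, Established Business Certificate, Municipal Permit, Regulatory Certificate

Rule 1: years in business 9 ≥ 8 → Established Business Certificate required.
Rule 2: is a registered nonprofit → Regulatory Certificate required.
Rule 3: is a registered nonprofit; is located in Zone B → Municipal Permit required.
Rule 4: years in business 9 ≤ 24 → Municipal License not required.
Rule 5: sells alcoholic beverages; is a registered nonprofit (not: is a franchise of a national chain) → General Business Permit not required.
Rule 6: is located in Zone B (not: is located in Zone C) → Regulatory Registration not required.
Rule 7: years in business 9 ≥ 5 → Regulatory Authorization not required.
Rule 8: is a registered nonprofit; is located in Zone B → Commercial Registration required.
Rule 9: is located in Zone B (not: is located in Zone C); is a registered nonprofit → Standard Permit not required.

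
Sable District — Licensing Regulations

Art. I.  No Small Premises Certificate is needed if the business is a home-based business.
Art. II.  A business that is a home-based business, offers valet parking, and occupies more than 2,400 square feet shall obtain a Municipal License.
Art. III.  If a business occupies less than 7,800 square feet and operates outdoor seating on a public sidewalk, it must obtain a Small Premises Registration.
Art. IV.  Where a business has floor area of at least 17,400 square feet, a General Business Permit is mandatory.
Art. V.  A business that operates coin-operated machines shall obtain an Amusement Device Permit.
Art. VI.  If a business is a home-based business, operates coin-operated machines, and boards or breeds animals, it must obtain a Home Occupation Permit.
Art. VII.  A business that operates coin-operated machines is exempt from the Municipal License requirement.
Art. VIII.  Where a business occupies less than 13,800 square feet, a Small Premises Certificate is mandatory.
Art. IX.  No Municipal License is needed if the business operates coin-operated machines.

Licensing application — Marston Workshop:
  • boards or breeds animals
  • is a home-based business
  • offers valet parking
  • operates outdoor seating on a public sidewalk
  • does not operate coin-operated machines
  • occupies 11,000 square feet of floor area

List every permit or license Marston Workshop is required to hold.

Art. I. is a home-based business → exempt from Small Premises Certificate.
Art. II. is a home-based business; offers valet parking; floor area 11,000 square feet > 2,400 square feet → Municipal License required.
Art. III. floor area 11,000 square feet ≥ 7,800 square feet; operates outdoor seating on a public sidewalk → Small Premises Registration not required.
Art. IV. floor area 11,000 square feet < 17,400 square feet → General Business Permit not required.
Art. V. does not operate coin-operated machines → Amusement Device Permit not required.
Art. VI. is a home-based business; does not operate coin-operated machines; boards or breeds animals → Home Occupation Permit not required.
Art. VII. does not operate coin-operated machines → Municipal License exemption does not apply.
Art. VIII. floor area 11,000 square feet < 13,800 square feet → Small Premises Certificate required.
Art. IX. does not operate coin-operated machines → Municipal License exemption does not apply.

Municipal License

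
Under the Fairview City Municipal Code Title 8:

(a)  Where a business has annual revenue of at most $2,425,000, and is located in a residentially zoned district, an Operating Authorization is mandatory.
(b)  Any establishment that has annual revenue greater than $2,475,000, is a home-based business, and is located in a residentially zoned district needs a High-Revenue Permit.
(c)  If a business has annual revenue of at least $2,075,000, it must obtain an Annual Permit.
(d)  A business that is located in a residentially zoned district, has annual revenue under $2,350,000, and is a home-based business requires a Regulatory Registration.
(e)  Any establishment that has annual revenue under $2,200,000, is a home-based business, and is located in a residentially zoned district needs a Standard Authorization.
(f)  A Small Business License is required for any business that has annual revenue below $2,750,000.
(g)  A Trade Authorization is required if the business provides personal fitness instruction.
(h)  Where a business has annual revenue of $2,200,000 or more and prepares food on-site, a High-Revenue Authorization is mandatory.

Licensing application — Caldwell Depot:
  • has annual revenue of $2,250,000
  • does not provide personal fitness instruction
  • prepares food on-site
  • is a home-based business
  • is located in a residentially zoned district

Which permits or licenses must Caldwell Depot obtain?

(a) revenue $2,250,000 ≤ $2,425,000; is located in a residentially zoned district → Operating Authorization required.
(b) revenue $2,250,000 ≤ $2,475,000; is a home-based business; is located in a residentially zoned district → High-Revenue Permit not required.
(c) revenue $2,250,000 ≥ $2,075,000 → Annual Permit required.
(d) is located in a residentially zoned district; revenue $2,250,000 < $2,350,000; is a home-based business → Regulatory Registration required.
(e) revenue $2,250,000 ≥ $2,200,000; is a home-based business; is located in a residentially zoned district → Standard Authorization not required.
(f) revenue $2,250,000 < $2,750,000 → Small Business License required.
(g) does not provide personal fitness instruction → Trade Authorization not required.
(h) revenue $2,250,000 ≥ $2,200,000; prepares food on-site → High-Revenue Authorization required.

Annual Permit, High-Revenue Authorization, Operating Authorization, Regulatory Registration, Small Business License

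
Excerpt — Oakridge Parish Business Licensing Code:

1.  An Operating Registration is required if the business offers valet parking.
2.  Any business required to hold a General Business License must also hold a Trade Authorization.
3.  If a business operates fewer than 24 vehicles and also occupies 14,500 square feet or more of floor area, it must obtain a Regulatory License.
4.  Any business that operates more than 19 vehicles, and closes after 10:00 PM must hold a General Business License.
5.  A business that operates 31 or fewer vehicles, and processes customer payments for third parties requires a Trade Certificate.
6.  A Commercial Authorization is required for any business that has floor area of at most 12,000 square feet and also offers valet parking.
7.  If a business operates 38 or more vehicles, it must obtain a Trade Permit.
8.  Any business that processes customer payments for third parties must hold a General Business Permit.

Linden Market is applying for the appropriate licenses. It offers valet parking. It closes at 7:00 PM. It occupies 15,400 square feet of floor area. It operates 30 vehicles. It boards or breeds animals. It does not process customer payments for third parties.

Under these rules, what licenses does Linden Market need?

1. offers valet parking → Operating Registration required.
2. General Business License is not required → no effect.
3. vehicles 30 ≥ 24; floor area 15,400 square feet ≥ 14,500 square feet → Regulatory License not required.
4. vehicles 30 > 19; closes 7:00 PM, at/before 10:00 PM → General Business License not required.
5. vehicles 30 ≤ 31; does not process customer payments for third parties → Trade Certificate not required.
6. floor area 15,400 square feet > 12,000 square feet; offers valet parking → Commercial Authorization not required.
7. vehicles 30 < 38 → Trade Permit not required.
8. does not process customer payments for third parties → General Business Permit not required.

Operating Registration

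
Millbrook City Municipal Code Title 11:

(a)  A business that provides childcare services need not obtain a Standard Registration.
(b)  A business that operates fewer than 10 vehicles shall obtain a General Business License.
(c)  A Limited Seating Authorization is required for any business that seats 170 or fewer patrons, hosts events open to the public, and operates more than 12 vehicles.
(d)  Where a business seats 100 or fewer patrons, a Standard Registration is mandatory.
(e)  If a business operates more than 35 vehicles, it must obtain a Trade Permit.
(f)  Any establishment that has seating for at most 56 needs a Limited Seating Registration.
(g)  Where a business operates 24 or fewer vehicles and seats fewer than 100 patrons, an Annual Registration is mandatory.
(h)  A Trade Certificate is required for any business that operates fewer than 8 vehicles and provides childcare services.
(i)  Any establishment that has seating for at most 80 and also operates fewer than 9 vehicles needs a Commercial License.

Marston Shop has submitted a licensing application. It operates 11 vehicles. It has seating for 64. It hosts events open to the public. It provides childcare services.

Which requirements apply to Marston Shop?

(a) provides childcare services → exempt from Standard Registration.
(b) vehicles 11 ≥ 10 → General Business License not required.
(c) seating 64 ≤ 170; hosts events open to the public; vehicles 11 ≤ 12 → Limited Seating Authorization not required.
(d) seating 64 ≤ 100 → Standard Registration required.
(e) vehicles 11 ≤ 35 → Trade Permit not required.
(f) seating 64 > 56 → Limited Seating Registration not required.
(g) vehicles 11 ≤ 24; seating 64 < 100 → Annual Registration required.
(h) vehicles 11 ≥ 8; provides childcare services → Trade Certificate not required.
(i) seating 64 ≤ 80; vehicles 11 ≥ 9 → Commercial License not required.

Annual Registration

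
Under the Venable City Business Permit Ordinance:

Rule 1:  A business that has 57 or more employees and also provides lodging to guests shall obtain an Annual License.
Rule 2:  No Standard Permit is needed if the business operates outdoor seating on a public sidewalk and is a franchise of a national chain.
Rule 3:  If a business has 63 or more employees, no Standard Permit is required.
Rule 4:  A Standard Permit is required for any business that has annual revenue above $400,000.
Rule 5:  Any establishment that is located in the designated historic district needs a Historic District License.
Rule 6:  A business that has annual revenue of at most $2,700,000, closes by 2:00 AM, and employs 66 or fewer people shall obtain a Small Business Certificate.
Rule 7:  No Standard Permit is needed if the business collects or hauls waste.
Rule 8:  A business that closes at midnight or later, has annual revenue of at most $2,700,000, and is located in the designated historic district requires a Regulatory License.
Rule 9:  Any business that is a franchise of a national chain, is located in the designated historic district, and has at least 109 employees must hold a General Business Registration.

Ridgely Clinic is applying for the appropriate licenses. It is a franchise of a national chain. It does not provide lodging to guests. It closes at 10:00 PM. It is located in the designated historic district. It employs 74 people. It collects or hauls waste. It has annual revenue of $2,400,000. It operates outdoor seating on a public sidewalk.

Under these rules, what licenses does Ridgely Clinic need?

Historic District License

Rule 1: employees 74 ≥ 57; does not provide lodging to guests → Annual License not required.
Rule 2: operates outdoor seating on a public sidewalk; is a franchise of a national chain → exempt from Standard Permit.
Rule 3: employees 74 ≥ 63 → exempt from Standard Permit.
Rule 4: revenue $2,400,000 > $400,000 → Standard Permit required.
Rule 5: is located in the designated historic district → Historic District License required.
Rule 6: revenue $2,400,000 ≤ $2,700,000; closes 10:00 PM, at/before 2:00 AM; employees 74 > 66 → Small Business Certificate not required.
Rule 7: collects or hauls waste → exempt from Standard Permit.
Rule 8: closes 10:00 PM, at/before midnight; revenue $2,400,000 ≤ $2,700,000; is located in the designated historic district → Regulatory License not required.
Rule 9: is a franchise of a national chain; is located in the designated historic district; employees 74 < 109 → General Business Registration not required.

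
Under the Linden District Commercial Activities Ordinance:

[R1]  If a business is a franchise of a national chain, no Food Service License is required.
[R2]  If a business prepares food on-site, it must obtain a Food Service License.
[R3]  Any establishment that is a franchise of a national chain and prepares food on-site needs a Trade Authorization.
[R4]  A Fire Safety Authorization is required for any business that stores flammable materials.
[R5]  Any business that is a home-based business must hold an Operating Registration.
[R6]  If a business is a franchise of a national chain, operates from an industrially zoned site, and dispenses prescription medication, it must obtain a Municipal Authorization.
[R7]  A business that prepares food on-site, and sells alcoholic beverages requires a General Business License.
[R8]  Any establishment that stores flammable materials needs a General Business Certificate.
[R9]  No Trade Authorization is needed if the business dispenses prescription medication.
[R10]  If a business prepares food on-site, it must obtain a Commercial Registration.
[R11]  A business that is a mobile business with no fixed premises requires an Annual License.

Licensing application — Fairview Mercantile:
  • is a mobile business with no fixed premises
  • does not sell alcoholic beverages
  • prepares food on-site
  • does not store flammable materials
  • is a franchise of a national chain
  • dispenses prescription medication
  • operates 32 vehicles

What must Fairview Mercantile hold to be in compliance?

Annual License, Commercial Registration

[R1] is a franchise of a national chain → exempt from Food Service License.
[R2] prepares food on-site → Food Service License required.
[R3] is a franchise of a national chain; prepares food on-site → Trade Authorization required.
[R4] does not store flammable materials → Fire Safety Authorization not required.
[R5] is a mobile business with no fixed premises (not: is a home-based business) → Operating Registration not required.
[R6] is a franchise of a national chain; is a mobile business with no fixed premises (not: operates from an industrially zoned site); dispenses prescription medication → Municipal Authorization not required.
[R7] prepares food on-site; does not sell alcoholic beverages → General Business License not required.
[R8] does not store flammable materials → General Business Certificate not required.
[R9] dispenses prescription medication → exempt from Trade Authorization.
[R10] prepares food on-site → Commercial Registration required.
[R11] is a mobile business with no fixed premises → Annual License required.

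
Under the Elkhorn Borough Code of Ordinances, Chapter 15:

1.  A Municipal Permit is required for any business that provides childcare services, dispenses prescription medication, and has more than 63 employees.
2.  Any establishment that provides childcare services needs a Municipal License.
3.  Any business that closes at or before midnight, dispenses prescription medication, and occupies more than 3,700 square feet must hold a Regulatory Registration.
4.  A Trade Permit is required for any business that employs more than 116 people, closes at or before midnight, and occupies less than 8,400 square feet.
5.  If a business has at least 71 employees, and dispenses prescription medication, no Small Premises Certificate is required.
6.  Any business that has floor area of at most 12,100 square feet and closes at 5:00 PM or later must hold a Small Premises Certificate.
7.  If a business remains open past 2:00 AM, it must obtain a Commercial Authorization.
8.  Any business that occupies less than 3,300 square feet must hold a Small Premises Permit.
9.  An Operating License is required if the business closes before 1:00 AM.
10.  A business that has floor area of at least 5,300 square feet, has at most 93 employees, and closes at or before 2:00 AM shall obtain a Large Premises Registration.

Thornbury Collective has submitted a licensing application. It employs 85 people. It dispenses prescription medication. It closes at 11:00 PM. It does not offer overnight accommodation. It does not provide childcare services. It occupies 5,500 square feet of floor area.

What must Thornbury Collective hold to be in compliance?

1. does not provide childcare services; dispenses prescription medication; employees 85 > 63 → Municipal Permit not required.
2. does not provide childcare services → Municipal License not required.
3. closes 11:00 PM, at/before midnight; dispenses prescription medication; floor area 5,500 square feet > 3,700 square feet → Regulatory Registration required.
4. employees 85 ≤ 116; closes 11:00 PM, at/before midnight; floor area 5,500 square feet < 8,400 square feet → Trade Permit not required.
5. employees 85 ≥ 71; dispenses prescription medication → exempt from Small Premises Certificate.
6. floor area 5,500 square feet ≤ 12,100 square feet; closes 11:00 PM, after 5:00 PM → Small Premises Certificate required.
7. closes 11:00 PM, at/before 2:00 AM → Commercial Authorization not required.
8. floor area 5,500 square feet ≥ 3,300 square feet → Small Premises Permit not required.
9. closes 11:00 PM, at/before 1:00 AM → Operating License required.
10. floor area 5,500 square feet ≥ 5,300 square feet; employees 85 ≤ 93; closes 11:00 PM, at/before 2:00 AM → Large Premises Registration required.

Large Premises Registration, Operating License, Regulatory Registration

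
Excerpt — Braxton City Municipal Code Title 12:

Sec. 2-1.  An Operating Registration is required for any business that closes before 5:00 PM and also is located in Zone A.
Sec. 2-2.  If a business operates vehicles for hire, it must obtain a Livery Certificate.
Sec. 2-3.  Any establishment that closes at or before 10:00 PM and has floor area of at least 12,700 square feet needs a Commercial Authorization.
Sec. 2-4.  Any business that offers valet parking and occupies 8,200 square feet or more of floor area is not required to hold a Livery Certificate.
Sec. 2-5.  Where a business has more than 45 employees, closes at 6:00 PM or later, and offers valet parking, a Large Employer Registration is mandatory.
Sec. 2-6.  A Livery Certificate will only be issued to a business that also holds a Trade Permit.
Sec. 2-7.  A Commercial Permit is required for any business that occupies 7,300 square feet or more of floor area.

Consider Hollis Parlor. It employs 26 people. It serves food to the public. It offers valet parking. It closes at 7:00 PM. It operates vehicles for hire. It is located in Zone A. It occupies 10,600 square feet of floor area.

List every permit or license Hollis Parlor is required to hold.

Commercial Permit

Sec. 2-1. closes 7:00 PM, after 5:00 PM; is located in Zone A → Operating Registration not required.
Sec. 2-2. operates vehicles for hire → Livery Certificate required.
Sec. 2-3. closes 7:00 PM, at/before 10:00 PM; floor area 10,600 square feet < 12,700 square feet → Commercial Authorization not required.
Sec. 2-4. offers valet parking; floor area 10,600 square feet ≥ 8,200 square feet → exempt from Livery Certificate.
Sec. 2-5. employees 26 ≤ 45; closes 7:00 PM, after 6:00 PM; offers valet parking → Large Employer Registration not required.
Sec. 2-6. Livery Certificate is not required → no effect.
Sec. 2-7. floor area 10,600 square feet ≥ 7,300 square feet → Commercial Permit required.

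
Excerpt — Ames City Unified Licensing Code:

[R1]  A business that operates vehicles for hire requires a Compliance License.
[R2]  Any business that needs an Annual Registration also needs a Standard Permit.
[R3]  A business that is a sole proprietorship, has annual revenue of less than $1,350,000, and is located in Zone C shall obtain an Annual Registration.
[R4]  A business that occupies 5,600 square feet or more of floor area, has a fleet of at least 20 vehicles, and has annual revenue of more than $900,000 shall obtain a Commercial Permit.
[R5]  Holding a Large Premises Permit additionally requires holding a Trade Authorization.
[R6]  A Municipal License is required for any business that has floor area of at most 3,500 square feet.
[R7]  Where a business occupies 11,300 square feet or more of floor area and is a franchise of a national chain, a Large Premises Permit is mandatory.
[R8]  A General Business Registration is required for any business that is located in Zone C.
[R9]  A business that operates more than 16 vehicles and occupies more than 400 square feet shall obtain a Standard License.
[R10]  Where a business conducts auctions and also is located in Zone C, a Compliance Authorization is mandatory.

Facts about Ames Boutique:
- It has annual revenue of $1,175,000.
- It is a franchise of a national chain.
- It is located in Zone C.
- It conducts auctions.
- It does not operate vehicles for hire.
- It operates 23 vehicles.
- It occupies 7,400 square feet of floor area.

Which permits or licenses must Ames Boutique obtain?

[R1] does not operate vehicles for hire → Compliance License not required.
[R2] Annual Registration is not required → no effect.
[R3] is a franchise of a national chain (not: is a sole proprietorship); revenue $1,175,000 < $1,350,000; is located in Zone C → Annual Registration not required.
[R4] floor area 7,400 square feet ≥ 5,600 square feet; vehicles 23 ≥ 20; revenue $1,175,000 > $900,000 → Commercial Permit required.
[R5] Large Premises Permit is not required → no effect.
[R6] floor area 7,400 square feet > 3,500 square feet → Municipal License not required.
[R7] floor area 7,400 square feet < 11,300 square feet; is a franchise of a national chain → Large Premises Permit not required.
[R8] is located in Zone C → General Business Registration required.
[R9] vehicles 23 > 16; floor area 7,400 square feet > 400 square feet → Standard License required.
[R10] conducts auctions; is located in Zone C → Compliance Authorization required.

Commercial Permit, Compliance Authorization, General Business Registration, Standard License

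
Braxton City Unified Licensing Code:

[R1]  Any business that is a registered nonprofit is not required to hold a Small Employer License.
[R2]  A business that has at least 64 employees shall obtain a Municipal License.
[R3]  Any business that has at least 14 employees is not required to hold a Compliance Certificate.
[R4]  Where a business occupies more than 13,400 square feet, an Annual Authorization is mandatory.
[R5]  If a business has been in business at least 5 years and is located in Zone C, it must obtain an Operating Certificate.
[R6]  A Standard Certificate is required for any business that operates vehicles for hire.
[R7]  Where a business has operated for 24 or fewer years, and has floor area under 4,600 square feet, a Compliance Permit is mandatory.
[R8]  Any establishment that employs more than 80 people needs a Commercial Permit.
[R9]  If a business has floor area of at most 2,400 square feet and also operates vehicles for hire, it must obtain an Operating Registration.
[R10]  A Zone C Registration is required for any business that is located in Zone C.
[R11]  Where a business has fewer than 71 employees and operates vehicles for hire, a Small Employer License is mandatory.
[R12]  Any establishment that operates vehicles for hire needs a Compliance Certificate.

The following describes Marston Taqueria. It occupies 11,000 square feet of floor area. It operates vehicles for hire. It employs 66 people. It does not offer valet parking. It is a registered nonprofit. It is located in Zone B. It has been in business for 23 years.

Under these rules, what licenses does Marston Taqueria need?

Municipal License, Standard Certificate

[R1] is a registered nonprofit → exempt from Small Employer License.
[R2] employees 66 ≥ 64 → Municipal License required.
[R3] employees 66 ≥ 14 → exempt from Compliance Certificate.
[R4] floor area 11,000 square feet ≤ 13,400 square feet → Annual Authorization not required.
[R5] years in business 23 ≥ 5; is located in Zone B (not: is located in Zone C) → Operating Certificate not required.
[R6] operates vehicles for hire → Standard Certificate required.
[R7] years in business 23 ≤ 24; floor area 11,000 square feet ≥ 4,600 square feet → Compliance Permit not required.
[R8] employees 66 ≤ 80 → Commercial Permit not required.
[R9] floor area 11,000 square feet > 2,400 square feet; operates vehicles for hire → Operating Registration not required.
[R10] is located in Zone B (not: is located in Zone C) → Zone C Registration not required.
[R11] employees 66 < 71; operates vehicles for hire → Small Employer License required.
[R12] operates vehicles for hire → Compliance Certificate required.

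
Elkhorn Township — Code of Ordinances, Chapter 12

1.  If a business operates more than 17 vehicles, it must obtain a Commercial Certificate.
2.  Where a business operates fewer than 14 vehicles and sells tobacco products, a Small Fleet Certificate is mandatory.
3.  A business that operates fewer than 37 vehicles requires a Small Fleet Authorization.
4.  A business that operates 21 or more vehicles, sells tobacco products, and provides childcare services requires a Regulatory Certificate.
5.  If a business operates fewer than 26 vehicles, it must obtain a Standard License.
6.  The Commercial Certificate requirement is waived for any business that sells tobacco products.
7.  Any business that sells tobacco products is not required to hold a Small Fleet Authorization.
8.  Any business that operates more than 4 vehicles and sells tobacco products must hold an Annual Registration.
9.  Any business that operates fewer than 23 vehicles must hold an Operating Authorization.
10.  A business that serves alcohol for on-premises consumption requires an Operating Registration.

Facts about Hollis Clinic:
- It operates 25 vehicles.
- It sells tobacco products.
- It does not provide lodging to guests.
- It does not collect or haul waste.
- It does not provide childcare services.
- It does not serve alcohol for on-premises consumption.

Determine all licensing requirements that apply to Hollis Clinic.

1. vehicles 25 > 17 → Commercial Certificate required.
2. vehicles 25 ≥ 14; sells tobacco products → Small Fleet Certificate not required.
3. vehicles 25 < 37 → Small Fleet Authorization required.
4. vehicles 25 ≥ 21; sells tobacco products; does not provide childcare services → Regulatory Certificate not required.
5. vehicles 25 < 26 → Standard License required.
6. sells tobacco products → exempt from Commercial Certificate.
7. sells tobacco products → exempt from Small Fleet Authorization.
8. vehicles 25 > 4; sells tobacco products → Annual Registration required.
9. vehicles 25 ≥ 23 → Operating Authorization not required.
10. does not serve alcohol for on-premises consumption → Operating Registration not required.

Annual Registration, Standard License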